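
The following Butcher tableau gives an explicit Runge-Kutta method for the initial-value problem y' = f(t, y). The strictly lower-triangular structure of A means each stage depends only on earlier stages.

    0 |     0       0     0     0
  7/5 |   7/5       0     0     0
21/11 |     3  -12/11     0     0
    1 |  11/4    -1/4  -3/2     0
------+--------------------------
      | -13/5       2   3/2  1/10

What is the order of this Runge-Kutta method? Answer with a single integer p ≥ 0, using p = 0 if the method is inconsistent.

b = (-13/5, 2, 3/2, 1/10)
c = (0, 7/5, 21/11, 1)
Ac = (0, 0, -84/55, -707/220)
Σ b_i: (-13/5)·1 + 2·1 + 3/2·1 + 1/10·1 = 1 ✓
b·c: 2·7/5 + 3/2·21/11 + 1/10·1 = 317/55 ≠ 1/2 ⇒ order 1.

1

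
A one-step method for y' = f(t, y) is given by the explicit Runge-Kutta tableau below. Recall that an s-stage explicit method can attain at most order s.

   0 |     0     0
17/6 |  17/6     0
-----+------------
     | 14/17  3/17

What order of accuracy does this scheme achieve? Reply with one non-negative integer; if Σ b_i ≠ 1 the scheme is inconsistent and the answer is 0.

b = (14/17, 3/17)
c = (0, 17/6)
Σ b_i: 14/17·1 + 3/17·1 = 1 ✓
b·c: 3/17·17/6 = 1/2 ✓; 2 stages ⇒ order 2.

2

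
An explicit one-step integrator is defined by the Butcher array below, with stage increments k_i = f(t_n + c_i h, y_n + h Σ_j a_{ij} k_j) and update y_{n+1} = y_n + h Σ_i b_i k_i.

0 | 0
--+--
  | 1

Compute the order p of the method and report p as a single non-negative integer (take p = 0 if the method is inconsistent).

1

b = (1)
c = (0)
Σ b_i: 1·1 = 1 ✓; 1 stage ⇒ order 1.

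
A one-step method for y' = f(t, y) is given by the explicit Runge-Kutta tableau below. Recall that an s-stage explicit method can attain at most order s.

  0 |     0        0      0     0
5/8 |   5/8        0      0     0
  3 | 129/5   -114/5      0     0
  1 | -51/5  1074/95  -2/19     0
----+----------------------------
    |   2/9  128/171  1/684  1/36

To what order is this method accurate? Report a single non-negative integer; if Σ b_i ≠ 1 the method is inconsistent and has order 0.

4

b = (2/9, 128/171, 1/684, 1/36)
c = (0, 5/8, 3, 1)
Ac = (0, 0, -57/4, 27/4)
Σ b_i: 2/9·1 + 128/171·1 + 1/684·1 + 1/36·1 = 1 ✓
b·c: 128/171·5/8 + 1/684·3 + 1/36·1 = 1/2 ✓
b·c²: 128/171·25/64 + 1/684·9 + 1/36·1 = 1/3 ✓
b·Ac: 1/684·(-57/4) + 1/36·27/4 = 1/6 ✓
b·c³: 128/171·125/512 + 1/684·27 + 1/36·1 = 1/4 ✓
b·(c∘Ac): 1/684·(-171/4) + 1/36·27/4 = 1/8 ✓
b·Ac²: 1/684·(-285/32) + 1/36·111/32 = 1/12 ✓
b·A²c: 1/36·3/2 = 1/24 ✓; 4 stages ⇒ order 4.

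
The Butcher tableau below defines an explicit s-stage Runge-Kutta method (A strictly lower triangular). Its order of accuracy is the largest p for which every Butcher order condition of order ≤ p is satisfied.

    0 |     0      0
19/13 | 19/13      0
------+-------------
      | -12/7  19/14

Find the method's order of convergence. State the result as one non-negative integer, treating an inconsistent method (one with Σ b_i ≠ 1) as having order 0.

0

b = (-12/7, 19/14)
c = (0, 19/13)
Σ b_i: (-12/7)·1 + 19/14·1 = -5/14 ≠ 1 ⇒ order 0.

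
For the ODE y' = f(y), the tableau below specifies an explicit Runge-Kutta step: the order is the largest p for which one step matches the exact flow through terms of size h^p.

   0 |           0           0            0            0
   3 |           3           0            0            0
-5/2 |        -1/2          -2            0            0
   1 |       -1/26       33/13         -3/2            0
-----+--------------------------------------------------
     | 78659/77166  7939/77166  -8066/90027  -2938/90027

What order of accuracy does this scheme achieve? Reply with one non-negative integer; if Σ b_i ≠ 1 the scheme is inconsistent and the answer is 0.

3

b = (78659/77166, 7939/77166, -8066/90027, -2938/90027)
c = (0, 3, -5/2, 1)
Ac = (0, 0, -6, 591/52)
Σ b_i: 78659/77166·1 + 7939/77166·1 + (-8066/90027)·1 + (-2938/90027)·1 = 1 ✓
b·c: 7939/77166·3 + (-8066/90027)·(-5/2) + (-2938/90027)·1 = 1/2 ✓
b·c²: 7939/77166·9 + (-8066/90027)·25/4 + (-2938/90027)·1 = 1/3 ✓
b·Ac: (-8066/90027)·(-6) + (-2938/90027)·591/52 = 1/6 ✓
b·c³: 7939/77166·27 + (-8066/90027)·(-125/8) + (-2938/90027)·1 = 213241/51444 ≠ 1/4 ⇒ order 3.
b·(c∘Ac): (-8066/90027)·15 + (-2938/90027)·591/52 = -4901/2858 ≠ 1/8
b·Ac²: (-8066/90027)·(-18) + (-2938/90027)·1401/104 = 140813/120036 ≠ 1/12
b·A²c: (-2938/90027)·9 = -2938/10003 ≠ 1/24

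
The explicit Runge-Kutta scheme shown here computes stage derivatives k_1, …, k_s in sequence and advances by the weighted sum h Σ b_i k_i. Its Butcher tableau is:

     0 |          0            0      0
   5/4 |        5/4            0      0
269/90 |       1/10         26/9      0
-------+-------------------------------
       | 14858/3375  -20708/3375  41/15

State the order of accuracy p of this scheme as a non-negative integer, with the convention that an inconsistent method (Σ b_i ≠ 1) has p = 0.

2

b = (14858/3375, -20708/3375, 41/15)
c = (0, 5/4, 269/90)
Ac = (0, 0, 65/18)
Σ b_i: 14858/3375·1 + (-20708/3375)·1 + 41/15·1 = 1 ✓
b·c: (-20708/3375)·5/4 + 41/15·269/90 = 1/2 ✓
b·c²: (-20708/3375)·25/16 + 41/15·72361/8100 = 450494/30375 ≠ 1/3 ⇒ order 2.
b·Ac: 41/15·65/18 = 533/54 ≠ 1/6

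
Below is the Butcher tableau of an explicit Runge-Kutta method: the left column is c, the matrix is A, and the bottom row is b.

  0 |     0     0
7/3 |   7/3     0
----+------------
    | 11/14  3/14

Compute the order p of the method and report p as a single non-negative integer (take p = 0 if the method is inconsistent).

2

b = (11/14, 3/14)
c = (0, 7/3)
Σ b_i: 11/14·1 + 3/14·1 = 1 ✓
b·c: 3/14·7/3 = 1/2 ✓; 2 stages ⇒ order 2.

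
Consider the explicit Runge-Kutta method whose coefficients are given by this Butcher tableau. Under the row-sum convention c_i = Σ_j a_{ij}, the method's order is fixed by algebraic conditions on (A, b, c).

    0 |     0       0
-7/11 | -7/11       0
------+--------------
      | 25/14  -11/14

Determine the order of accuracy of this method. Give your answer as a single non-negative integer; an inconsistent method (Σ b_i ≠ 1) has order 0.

b = (25/14, -11/14)
c = (0, -7/11)
Σ b_i: 25/14·1 + (-11/14)·1 = 1 ✓
b·c: (-11/14)·(-7/11) = 1/2 ✓; 2 stages ⇒ order 2.

2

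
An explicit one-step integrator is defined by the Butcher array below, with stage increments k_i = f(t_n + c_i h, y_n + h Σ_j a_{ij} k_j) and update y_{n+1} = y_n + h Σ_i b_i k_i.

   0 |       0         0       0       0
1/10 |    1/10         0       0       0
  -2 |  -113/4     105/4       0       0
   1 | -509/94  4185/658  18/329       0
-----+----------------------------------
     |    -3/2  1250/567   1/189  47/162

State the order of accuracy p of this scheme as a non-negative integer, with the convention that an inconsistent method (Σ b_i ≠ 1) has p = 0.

b = (-3/2, 1250/567, 1/189, 47/162)
c = (0, 1/10, -2, 1)
Ac = (0, 0, 21/8, 99/188)
Σ b_i: (-3/2)·1 + 1250/567·1 + 1/189·1 + 47/162·1 = 1 ✓
b·c: 1250/567·1/10 + 1/189·(-2) + 47/162·1 = 1/2 ✓
b·c²: 1250/567·1/100 + 1/189·4 + 47/162·1 = 1/3 ✓
b·Ac: 1/189·21/8 + 47/162·99/188 = 1/6 ✓
b·c³: 1250/567·1/1000 + 1/189·(-8) + 47/162·1 = 1/4 ✓
b·(c∘Ac): 1/189·(-21/4) + 47/162·99/188 = 1/8 ✓
b·Ac²: 1/189·21/80 + 47/162·531/1880 = 1/12 ✓
b·A²c: 47/162·27/188 = 1/24 ✓; 4 stages ⇒ order 4.

4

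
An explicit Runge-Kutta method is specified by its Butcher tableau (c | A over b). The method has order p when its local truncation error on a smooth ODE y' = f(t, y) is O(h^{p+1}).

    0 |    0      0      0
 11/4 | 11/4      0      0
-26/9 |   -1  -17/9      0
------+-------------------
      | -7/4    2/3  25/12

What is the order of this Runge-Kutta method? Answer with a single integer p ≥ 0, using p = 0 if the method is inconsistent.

1

b = (-7/4, 2/3, 25/12)
c = (0, 11/4, -26/9)
Ac = (0, 0, -187/36)
Σ b_i: (-7/4)·1 + 2/3·1 + 25/12·1 = 1 ✓
b·c: 2/3·11/4 + 25/12·(-26/9) = -113/27 ≠ 1/2 ⇒ order 1.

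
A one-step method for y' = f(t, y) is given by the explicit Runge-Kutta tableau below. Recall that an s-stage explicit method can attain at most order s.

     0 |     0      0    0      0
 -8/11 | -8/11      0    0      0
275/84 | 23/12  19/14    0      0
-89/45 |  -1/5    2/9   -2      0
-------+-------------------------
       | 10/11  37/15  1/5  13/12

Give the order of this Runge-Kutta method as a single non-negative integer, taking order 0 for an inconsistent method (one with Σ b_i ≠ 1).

b = (10/11, 37/15, 1/5, 13/12)
c = (0, -8/11, 275/84, -89/45)
Ac = (0, 0, -76/77, -9299/1386)
Σ b_i: 10/11·1 + 37/15·1 + 1/5·1 + 13/12·1 = 205/44 ≠ 1 ⇒ order 0.

0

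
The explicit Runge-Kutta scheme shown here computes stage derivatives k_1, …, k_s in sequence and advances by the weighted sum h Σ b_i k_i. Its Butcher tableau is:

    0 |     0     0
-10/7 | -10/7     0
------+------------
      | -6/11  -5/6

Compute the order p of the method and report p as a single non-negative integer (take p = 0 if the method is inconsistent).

0

b = (-6/11, -5/6)
c = (0, -10/7)
Σ b_i: (-6/11)·1 + (-5/6)·1 = -91/66 ≠ 1 ⇒ order 0.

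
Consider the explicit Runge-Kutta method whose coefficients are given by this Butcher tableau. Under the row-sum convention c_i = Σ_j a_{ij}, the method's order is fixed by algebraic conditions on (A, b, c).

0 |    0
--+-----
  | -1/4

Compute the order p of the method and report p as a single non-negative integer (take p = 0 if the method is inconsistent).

b = (-1/4)
c = (0)
Σ b_i: (-1/4)·1 = -1/4 ≠ 1 ⇒ order 0.

0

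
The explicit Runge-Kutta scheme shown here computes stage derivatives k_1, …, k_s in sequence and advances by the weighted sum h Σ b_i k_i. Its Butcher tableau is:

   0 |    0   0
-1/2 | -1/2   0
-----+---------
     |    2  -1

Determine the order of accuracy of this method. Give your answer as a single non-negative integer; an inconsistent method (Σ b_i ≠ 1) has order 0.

2

b = (2, -1)
c = (0, -1/2)
Σ b_i: 2·1 + (-1)·1 = 1 ✓
b·c: (-1)·(-1/2) = 1/2 ✓; 2 stages ⇒ order 2.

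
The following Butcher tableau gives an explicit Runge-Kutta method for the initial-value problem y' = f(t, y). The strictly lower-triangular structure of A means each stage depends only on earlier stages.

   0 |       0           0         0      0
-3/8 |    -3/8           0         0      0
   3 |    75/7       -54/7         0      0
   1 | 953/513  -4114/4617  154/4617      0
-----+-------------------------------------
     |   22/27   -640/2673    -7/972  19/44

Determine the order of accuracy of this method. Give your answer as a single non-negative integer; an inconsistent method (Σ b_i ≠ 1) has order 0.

4

b = (22/27, -640/2673, -7/972, 19/44)
c = (0, -3/8, 3, 1)
Ac = (0, 0, 81/28, 33/76)
Σ b_i: 22/27·1 + (-640/2673)·1 + (-7/972)·1 + 19/44·1 = 1 ✓
b·c: (-640/2673)·(-3/8) + (-7/972)·3 + 19/44·1 = 1/2 ✓
b·c²: (-640/2673)·9/64 + (-7/972)·9 + 19/44·1 = 1/3 ✓
b·Ac: (-7/972)·81/28 + 19/44·33/76 = 1/6 ✓
b·c³: (-640/2673)·(-27/512) + (-7/972)·27 + 19/44·1 = 1/4 ✓
b·(c∘Ac): (-7/972)·243/28 + 19/44·33/76 = 1/8 ✓
b·Ac²: (-7/972)·(-243/224) + 19/44·319/1824 = 1/12 ✓
b·A²c: 19/44·11/114 = 1/24 ✓; 4 stages ⇒ order 4.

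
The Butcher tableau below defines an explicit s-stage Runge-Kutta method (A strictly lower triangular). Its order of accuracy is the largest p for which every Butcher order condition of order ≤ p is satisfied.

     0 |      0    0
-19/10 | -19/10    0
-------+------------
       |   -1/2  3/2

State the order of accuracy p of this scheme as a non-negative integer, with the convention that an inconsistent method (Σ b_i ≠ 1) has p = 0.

1

b = (-1/2, 3/2)
c = (0, -19/10)
Σ b_i: (-1/2)·1 + 3/2·1 = 1 ✓
b·c: 3/2·(-19/10) = -57/20 ≠ 1/2 ⇒ order 1.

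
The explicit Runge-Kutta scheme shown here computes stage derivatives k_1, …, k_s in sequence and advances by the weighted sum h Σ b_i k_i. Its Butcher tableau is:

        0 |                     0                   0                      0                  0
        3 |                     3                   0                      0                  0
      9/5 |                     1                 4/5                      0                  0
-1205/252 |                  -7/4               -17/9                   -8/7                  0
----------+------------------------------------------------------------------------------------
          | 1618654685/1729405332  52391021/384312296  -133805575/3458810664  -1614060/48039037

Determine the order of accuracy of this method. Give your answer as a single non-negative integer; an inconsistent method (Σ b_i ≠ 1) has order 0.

b = (1618654685/1729405332, 52391021/384312296, -133805575/3458810664, -1614060/48039037)
c = (0, 3, 9/5, -1205/252)
Ac = (0, 0, 12/5, -811/105)
Σ b_i: 1618654685/1729405332·1 + 52391021/384312296·1 + (-133805575/3458810664)·1 + (-1614060/48039037)·1 = 1 ✓
b·c: 52391021/384312296·3 + (-133805575/3458810664)·9/5 + (-1614060/48039037)·(-1205/252) = 1/2 ✓
b·c²: 52391021/384312296·9 + (-133805575/3458810664)·81/25 + (-1614060/48039037)·1452025/63504 = 1/3 ✓
b·Ac: (-133805575/3458810664)·12/5 + (-1614060/48039037)·(-811/105) = 1/6 ✓
b·c³: 52391021/384312296·27 + (-133805575/3458810664)·729/125 + (-1614060/48039037)·(-1749690125/16003008) = 5177916878441/726350239440 ≠ 1/4 ⇒ order 3.
b·(c∘Ac): (-133805575/3458810664)·108/25 + (-1614060/48039037)·195451/5292 = -135281779/96078074 ≠ 1/8
b·Ac²: (-133805575/3458810664)·36/5 + (-1614060/48039037)·(-3623/175) = 200350961/480390370 ≠ 1/12
b·A²c: (-1614060/48039037)·(-96/35) = 4427136/48039037 ≠ 1/24

3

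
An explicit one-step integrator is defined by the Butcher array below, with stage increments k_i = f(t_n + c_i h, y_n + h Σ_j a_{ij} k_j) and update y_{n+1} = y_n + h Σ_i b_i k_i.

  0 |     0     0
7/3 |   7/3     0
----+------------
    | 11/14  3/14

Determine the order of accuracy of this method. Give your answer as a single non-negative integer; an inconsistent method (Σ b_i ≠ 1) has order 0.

b = (11/14, 3/14)
c = (0, 7/3)
Σ b_i: 11/14·1 + 3/14·1 = 1 ✓
b·c: 3/14·7/3 = 1/2 ✓; 2 stages ⇒ order 2.

2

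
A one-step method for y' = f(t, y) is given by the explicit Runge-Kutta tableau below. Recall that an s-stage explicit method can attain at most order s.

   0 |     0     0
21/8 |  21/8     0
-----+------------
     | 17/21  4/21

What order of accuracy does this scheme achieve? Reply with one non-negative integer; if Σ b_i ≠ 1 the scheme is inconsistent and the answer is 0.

b = (17/21, 4/21)
c = (0, 21/8)
Σ b_i: 17/21·1 + 4/21·1 = 1 ✓
b·c: 4/21·21/8 = 1/2 ✓; 2 stages ⇒ order 2.

2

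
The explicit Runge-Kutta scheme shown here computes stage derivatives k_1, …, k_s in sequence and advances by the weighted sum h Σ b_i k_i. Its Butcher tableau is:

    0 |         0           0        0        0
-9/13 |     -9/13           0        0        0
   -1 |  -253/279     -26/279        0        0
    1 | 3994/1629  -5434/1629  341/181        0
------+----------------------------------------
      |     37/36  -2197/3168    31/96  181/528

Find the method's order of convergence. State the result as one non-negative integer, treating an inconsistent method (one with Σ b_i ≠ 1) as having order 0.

4

b = (37/36, -2197/3168, 31/96, 181/528)
c = (0, -9/13, -1, 1)
Ac = (0, 0, 2/31, 77/181)
Σ b_i: 37/36·1 + (-2197/3168)·1 + 31/96·1 + 181/528·1 = 1 ✓
b·c: (-2197/3168)·(-9/13) + 31/96·(-1) + 181/528·1 = 1/2 ✓
b·c²: (-2197/3168)·81/169 + 31/96·1 + 181/528·1 = 1/3 ✓
b·Ac: 31/96·2/31 + 181/528·77/181 = 1/6 ✓
b·c³: (-2197/3168)·(-729/2197) + 31/96·(-1) + 181/528·1 = 1/4 ✓
b·(c∘Ac): 31/96·(-2/31) + 181/528·77/181 = 1/8 ✓
b·Ac²: 31/96·(-18/403) + 181/528·671/2353 = 1/12 ✓
b·A²c: 181/528·22/181 = 1/24 ✓; 4 stages ⇒ order 4.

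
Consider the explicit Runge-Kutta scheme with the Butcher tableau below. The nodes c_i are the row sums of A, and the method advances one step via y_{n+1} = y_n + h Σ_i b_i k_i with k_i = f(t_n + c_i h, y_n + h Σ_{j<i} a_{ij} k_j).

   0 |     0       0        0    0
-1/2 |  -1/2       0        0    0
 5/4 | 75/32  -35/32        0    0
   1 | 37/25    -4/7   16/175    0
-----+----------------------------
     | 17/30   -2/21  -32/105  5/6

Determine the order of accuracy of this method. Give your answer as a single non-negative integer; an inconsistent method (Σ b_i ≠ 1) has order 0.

b = (17/30, -2/21, -32/105, 5/6)
c = (0, -1/2, 5/4, 1)
Ac = (0, 0, 35/64, 2/5)
Σ b_i: 17/30·1 + (-2/21)·1 + (-32/105)·1 + 5/6·1 = 1 ✓
b·c: (-2/21)·(-1/2) + (-32/105)·5/4 + 5/6·1 = 1/2 ✓
b·c²: (-2/21)·1/4 + (-32/105)·25/16 + 5/6·1 = 1/3 ✓
b·Ac: (-32/105)·35/64 + 5/6·2/5 = 1/6 ✓
b·c³: (-2/21)·(-1/8) + (-32/105)·125/64 + 5/6·1 = 1/4 ✓
b·(c∘Ac): (-32/105)·175/256 + 5/6·2/5 = 1/8 ✓
b·Ac²: (-32/105)·(-35/128) = 1/12 ✓
b·A²c: 5/6·1/20 = 1/24 ✓; 4 stages ⇒ order 4.

4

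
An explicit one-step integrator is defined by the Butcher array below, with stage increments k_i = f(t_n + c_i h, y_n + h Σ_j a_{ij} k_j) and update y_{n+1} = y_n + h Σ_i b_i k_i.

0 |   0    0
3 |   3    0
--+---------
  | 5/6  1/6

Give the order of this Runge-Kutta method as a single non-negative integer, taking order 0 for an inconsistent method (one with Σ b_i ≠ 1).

2

b = (5/6, 1/6)
c = (0, 3)
Σ b_i: 5/6·1 + 1/6·1 = 1 ✓
b·c: 1/6·3 = 1/2 ✓; 2 stages ⇒ order 2.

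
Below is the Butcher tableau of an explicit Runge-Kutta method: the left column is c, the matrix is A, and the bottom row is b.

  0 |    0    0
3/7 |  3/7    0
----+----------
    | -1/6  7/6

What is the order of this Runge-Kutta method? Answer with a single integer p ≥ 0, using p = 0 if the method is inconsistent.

2

b = (-1/6, 7/6)
c = (0, 3/7)
Σ b_i: (-1/6)·1 + 7/6·1 = 1 ✓
b·c: 7/6·3/7 = 1/2 ✓; 2 stages ⇒ order 2.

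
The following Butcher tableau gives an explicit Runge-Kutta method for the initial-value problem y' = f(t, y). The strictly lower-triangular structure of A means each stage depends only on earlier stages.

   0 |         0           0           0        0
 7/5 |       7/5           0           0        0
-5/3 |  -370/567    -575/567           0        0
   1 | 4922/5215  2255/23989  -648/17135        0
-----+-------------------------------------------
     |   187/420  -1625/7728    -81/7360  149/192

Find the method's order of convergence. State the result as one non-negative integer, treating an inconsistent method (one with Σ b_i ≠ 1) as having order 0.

4

b = (187/420, -1625/7728, -81/7360, 149/192)
c = (0, 7/5, -5/3, 1)
Ac = (0, 0, -115/81, 29/149)
Σ b_i: 187/420·1 + (-1625/7728)·1 + (-81/7360)·1 + 149/192·1 = 1 ✓
b·c: (-1625/7728)·7/5 + (-81/7360)·(-5/3) + 149/192·1 = 1/2 ✓
b·c²: (-1625/7728)·49/25 + (-81/7360)·25/9 + 149/192·1 = 1/3 ✓
b·Ac: (-81/7360)·(-115/81) + 149/192·29/149 = 1/6 ✓
b·c³: (-1625/7728)·343/125 + (-81/7360)·(-125/27) + 149/192·1 = 1/4 ✓
b·(c∘Ac): (-81/7360)·575/243 + 149/192·29/149 = 1/8 ✓
b·Ac²: (-81/7360)·(-161/81) + 149/192·59/745 = 1/12 ✓
b·A²c: 149/192·8/149 = 1/24 ✓; 4 stages ⇒ order 4.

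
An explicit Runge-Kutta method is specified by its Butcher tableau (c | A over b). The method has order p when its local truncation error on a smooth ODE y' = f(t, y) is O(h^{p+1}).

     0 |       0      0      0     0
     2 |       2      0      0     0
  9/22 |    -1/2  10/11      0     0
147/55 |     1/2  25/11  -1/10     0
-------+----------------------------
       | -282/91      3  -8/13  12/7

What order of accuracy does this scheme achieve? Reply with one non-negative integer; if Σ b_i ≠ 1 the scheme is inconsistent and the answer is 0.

b = (-282/91, 3, -8/13, 12/7)
c = (0, 2, 9/22, 147/55)
Ac = (0, 0, 20/11, 991/220)
Σ b_i: (-282/91)·1 + 3·1 + (-8/13)·1 + 12/7·1 = 1 ✓
b·c: 3·2 + (-8/13)·9/22 + 12/7·147/55 = 7386/715 ≠ 1/2 ⇒ order 1.

1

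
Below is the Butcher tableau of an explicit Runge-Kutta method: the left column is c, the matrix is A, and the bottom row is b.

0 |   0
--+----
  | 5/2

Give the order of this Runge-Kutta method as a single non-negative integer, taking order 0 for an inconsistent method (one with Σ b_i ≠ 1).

b = (5/2)
c = (0)
Σ b_i: 5/2·1 = 5/2 ≠ 1 ⇒ order 0.

0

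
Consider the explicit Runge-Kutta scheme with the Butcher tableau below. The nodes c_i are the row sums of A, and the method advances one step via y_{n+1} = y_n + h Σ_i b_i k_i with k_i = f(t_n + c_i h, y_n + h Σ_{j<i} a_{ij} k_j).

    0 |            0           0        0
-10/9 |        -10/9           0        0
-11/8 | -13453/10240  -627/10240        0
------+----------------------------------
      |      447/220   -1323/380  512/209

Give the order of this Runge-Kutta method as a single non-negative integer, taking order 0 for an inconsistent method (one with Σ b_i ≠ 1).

3

b = (447/220, -1323/380, 512/209)
c = (0, -10/9, -11/8)
Ac = (0, 0, 209/3072)
Σ b_i: 447/220·1 + (-1323/380)·1 + 512/209·1 = 1 ✓
b·c: (-1323/380)·(-10/9) + 512/209·(-11/8) = 1/2 ✓
b·c²: (-1323/380)·100/81 + 512/209·121/64 = 1/3 ✓
b·Ac: 512/209·209/3072 = 1/6 ✓; 3 stages ⇒ order 3.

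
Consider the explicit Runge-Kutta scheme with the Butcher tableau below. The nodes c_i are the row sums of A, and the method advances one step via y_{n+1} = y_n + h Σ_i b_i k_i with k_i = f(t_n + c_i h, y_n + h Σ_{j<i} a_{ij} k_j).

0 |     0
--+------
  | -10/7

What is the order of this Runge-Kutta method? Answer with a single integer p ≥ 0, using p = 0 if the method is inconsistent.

b = (-10/7)
c = (0)
Σ b_i: (-10/7)·1 = -10/7 ≠ 1 ⇒ order 0.

0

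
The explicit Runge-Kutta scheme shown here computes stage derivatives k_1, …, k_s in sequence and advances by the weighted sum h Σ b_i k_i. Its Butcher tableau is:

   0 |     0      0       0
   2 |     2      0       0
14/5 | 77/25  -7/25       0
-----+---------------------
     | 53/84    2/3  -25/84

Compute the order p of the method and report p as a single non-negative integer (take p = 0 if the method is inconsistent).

3

b = (53/84, 2/3, -25/84)
c = (0, 2, 14/5)
Ac = (0, 0, -14/25)
Σ b_i: 53/84·1 + 2/3·1 + (-25/84)·1 = 1 ✓
b·c: 2/3·2 + (-25/84)·14/5 = 1/2 ✓
b·c²: 2/3·4 + (-25/84)·196/25 = 1/3 ✓
b·Ac: (-25/84)·(-14/25) = 1/6 ✓; 3 stages ⇒ order 3.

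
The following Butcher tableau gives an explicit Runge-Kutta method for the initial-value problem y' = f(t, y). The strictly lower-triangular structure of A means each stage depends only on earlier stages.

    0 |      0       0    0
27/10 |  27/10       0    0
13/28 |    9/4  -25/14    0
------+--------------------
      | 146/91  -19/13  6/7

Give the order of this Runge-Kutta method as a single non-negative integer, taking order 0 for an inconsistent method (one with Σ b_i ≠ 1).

b = (146/91, -19/13, 6/7)
c = (0, 27/10, 13/28)
Ac = (0, 0, -135/28)
Σ b_i: 146/91·1 + (-19/13)·1 + 6/7·1 = 1 ✓
b·c: (-19/13)·27/10 + 6/7·13/28 = -11301/3185 ≠ 1/2 ⇒ order 1.

1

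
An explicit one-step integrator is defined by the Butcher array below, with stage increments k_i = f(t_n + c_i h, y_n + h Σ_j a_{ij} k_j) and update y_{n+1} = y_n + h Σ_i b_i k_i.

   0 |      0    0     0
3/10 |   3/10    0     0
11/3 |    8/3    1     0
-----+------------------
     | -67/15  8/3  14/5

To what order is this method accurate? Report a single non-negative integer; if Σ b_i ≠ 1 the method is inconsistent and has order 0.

b = (-67/15, 8/3, 14/5)
c = (0, 3/10, 11/3)
Ac = (0, 0, 3/10)
Σ b_i: (-67/15)·1 + 8/3·1 + 14/5·1 = 1 ✓
b·c: 8/3·3/10 + 14/5·11/3 = 166/15 ≠ 1/2 ⇒ order 1.

1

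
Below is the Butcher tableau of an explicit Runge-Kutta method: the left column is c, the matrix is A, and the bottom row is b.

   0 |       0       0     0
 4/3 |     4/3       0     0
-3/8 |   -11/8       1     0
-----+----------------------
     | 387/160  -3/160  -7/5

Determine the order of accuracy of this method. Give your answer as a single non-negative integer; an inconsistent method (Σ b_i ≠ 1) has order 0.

2

b = (387/160, -3/160, -7/5)
c = (0, 4/3, -3/8)
Ac = (0, 0, 4/3)
Σ b_i: 387/160·1 + (-3/160)·1 + (-7/5)·1 = 1 ✓
b·c: (-3/160)·4/3 + (-7/5)·(-3/8) = 1/2 ✓
b·c²: (-3/160)·16/9 + (-7/5)·9/64 = -221/960 ≠ 1/3 ⇒ order 2.
b·Ac: (-7/5)·4/3 = -28/15 ≠ 1/6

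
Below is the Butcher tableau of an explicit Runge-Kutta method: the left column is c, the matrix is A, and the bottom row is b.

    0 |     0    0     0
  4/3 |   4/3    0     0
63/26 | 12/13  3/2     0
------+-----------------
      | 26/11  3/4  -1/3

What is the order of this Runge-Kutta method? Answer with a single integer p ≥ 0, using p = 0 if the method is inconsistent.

0

b = (26/11, 3/4, -1/3)
c = (0, 4/3, 63/26)
Ac = (0, 0, 2)
Σ b_i: 26/11·1 + 3/4·1 + (-1/3)·1 = 367/132 ≠ 1 ⇒ order 0.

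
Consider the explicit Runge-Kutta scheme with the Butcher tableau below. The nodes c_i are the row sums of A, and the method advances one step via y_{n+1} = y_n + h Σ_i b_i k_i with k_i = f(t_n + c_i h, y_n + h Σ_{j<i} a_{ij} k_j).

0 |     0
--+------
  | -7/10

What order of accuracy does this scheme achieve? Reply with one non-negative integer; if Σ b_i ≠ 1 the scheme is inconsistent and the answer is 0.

0

b = (-7/10)
c = (0)
Σ b_i: (-7/10)·1 = -7/10 ≠ 1 ⇒ order 0.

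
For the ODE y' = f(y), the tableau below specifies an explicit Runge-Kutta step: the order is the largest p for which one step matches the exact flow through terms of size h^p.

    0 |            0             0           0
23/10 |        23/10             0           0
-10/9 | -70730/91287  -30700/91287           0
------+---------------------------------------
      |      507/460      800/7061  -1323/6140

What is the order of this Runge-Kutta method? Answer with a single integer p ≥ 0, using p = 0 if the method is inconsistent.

b = (507/460, 800/7061, -1323/6140)
c = (0, 23/10, -10/9)
Ac = (0, 0, -3070/3969)
Σ b_i: 507/460·1 + 800/7061·1 + (-1323/6140)·1 = 1 ✓
b·c: 800/7061·23/10 + (-1323/6140)·(-10/9) = 1/2 ✓
b·c²: 800/7061·529/100 + (-1323/6140)·100/81 = 1/3 ✓
b·Ac: (-1323/6140)·(-3070/3969) = 1/6 ✓; 3 stages ⇒ order 3.

3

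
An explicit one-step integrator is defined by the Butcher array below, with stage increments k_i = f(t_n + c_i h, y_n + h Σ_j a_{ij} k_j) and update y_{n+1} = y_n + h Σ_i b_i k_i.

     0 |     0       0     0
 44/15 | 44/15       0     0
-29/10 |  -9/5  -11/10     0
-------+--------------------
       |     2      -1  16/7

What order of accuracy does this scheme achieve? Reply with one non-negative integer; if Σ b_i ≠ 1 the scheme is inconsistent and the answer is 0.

0

b = (2, -1, 16/7)
c = (0, 44/15, -29/10)
Ac = (0, 0, -242/75)
Σ b_i: 2·1 + (-1)·1 + 16/7·1 = 23/7 ≠ 1 ⇒ order 0.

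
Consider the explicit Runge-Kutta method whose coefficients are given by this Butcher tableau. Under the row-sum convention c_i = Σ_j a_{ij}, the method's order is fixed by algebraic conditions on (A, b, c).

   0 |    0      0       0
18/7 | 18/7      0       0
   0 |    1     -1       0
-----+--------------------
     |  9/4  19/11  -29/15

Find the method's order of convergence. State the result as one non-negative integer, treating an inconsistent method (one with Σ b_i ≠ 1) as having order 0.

0

b = (9/4, 19/11, -29/15)
c = (0, 18/7, 0)
Ac = (0, 0, -18/7)
Σ b_i: 9/4·1 + 19/11·1 + (-29/15)·1 = 1349/660 ≠ 1 ⇒ order 0.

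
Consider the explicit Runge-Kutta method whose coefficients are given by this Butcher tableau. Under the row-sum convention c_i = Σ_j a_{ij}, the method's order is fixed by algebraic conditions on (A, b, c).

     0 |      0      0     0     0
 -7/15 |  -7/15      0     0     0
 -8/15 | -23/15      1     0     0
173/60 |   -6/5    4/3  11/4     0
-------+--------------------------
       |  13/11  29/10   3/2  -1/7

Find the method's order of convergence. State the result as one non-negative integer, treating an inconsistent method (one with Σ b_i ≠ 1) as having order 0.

b = (13/11, 29/10, 3/2, -1/7)
c = (0, -7/15, -8/15, 173/60)
Ac = (0, 0, -7/15, -94/45)
Σ b_i: 13/11·1 + 29/10·1 + 3/2·1 + (-1/7)·1 = 2094/385 ≠ 1 ⇒ order 0.

0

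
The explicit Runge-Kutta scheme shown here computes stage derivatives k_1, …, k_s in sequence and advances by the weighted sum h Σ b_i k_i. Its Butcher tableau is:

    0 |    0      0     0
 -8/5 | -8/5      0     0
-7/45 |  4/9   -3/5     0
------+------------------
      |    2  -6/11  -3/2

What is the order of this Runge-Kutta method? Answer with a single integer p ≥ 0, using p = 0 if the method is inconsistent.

0

b = (2, -6/11, -3/2)
c = (0, -8/5, -7/45)
Ac = (0, 0, 24/25)
Σ b_i: 2·1 + (-6/11)·1 + (-3/2)·1 = -1/22 ≠ 1 ⇒ order 0.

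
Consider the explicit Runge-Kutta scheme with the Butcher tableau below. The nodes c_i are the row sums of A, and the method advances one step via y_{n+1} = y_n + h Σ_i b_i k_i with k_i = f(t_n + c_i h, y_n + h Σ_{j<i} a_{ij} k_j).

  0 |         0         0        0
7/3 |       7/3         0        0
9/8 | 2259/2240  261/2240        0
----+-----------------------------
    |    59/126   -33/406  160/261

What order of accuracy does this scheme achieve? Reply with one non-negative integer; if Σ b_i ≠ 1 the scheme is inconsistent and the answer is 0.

b = (59/126, -33/406, 160/261)
c = (0, 7/3, 9/8)
Ac = (0, 0, 87/320)
Σ b_i: 59/126·1 + (-33/406)·1 + 160/261·1 = 1 ✓
b·c: (-33/406)·7/3 + 160/261·9/8 = 1/2 ✓
b·c²: (-33/406)·49/9 + 160/261·81/64 = 1/3 ✓
b·Ac: 160/261·87/320 = 1/6 ✓; 3 stages ⇒ order 3.

3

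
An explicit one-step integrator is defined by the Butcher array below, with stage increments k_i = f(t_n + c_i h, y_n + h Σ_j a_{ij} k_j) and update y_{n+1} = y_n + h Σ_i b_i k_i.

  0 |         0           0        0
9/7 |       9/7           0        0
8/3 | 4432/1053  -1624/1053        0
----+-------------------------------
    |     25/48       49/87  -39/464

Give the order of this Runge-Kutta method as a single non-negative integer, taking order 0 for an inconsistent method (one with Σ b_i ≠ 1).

3

b = (25/48, 49/87, -39/464)
c = (0, 9/7, 8/3)
Ac = (0, 0, -232/117)
Σ b_i: 25/48·1 + 49/87·1 + (-39/464)·1 = 1 ✓
b·c: 49/87·9/7 + (-39/464)·8/3 = 1/2 ✓
b·c²: 49/87·81/49 + (-39/464)·64/9 = 1/3 ✓
b·Ac: (-39/464)·(-232/117) = 1/6 ✓; 3 stages ⇒ order 3.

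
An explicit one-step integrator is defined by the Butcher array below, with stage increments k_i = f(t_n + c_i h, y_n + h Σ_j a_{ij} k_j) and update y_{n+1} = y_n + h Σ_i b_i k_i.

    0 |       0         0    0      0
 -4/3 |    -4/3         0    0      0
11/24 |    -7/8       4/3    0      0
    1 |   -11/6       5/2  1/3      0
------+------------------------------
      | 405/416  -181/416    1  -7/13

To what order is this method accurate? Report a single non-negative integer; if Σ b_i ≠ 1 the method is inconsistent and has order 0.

2

b = (405/416, -181/416, 1, -7/13)
c = (0, -4/3, 11/24, 1)
Ac = (0, 0, -16/9, -229/72)
Σ b_i: 405/416·1 + (-181/416)·1 + 1·1 + (-7/13)·1 = 1 ✓
b·c: (-181/416)·(-4/3) + 1·11/24 + (-7/13)·1 = 1/2 ✓
b·c²: (-181/416)·16/9 + 1·121/576 + (-7/13)·1 = -8251/7488 ≠ 1/3 ⇒ order 2.
b·Ac: 1·(-16/9) + (-7/13)·(-229/72) = -61/936 ≠ 1/6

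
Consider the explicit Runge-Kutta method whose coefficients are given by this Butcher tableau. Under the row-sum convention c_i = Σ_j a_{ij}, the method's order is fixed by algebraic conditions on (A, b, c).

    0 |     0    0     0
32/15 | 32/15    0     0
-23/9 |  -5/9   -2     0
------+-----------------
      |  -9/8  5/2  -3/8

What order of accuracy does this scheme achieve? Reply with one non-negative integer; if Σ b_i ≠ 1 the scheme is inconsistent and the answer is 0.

1

b = (-9/8, 5/2, -3/8)
c = (0, 32/15, -23/9)
Ac = (0, 0, -64/15)
Σ b_i: (-9/8)·1 + 5/2·1 + (-3/8)·1 = 1 ✓
b·c: 5/2·32/15 + (-3/8)·(-23/9) = 151/24 ≠ 1/2 ⇒ order 1.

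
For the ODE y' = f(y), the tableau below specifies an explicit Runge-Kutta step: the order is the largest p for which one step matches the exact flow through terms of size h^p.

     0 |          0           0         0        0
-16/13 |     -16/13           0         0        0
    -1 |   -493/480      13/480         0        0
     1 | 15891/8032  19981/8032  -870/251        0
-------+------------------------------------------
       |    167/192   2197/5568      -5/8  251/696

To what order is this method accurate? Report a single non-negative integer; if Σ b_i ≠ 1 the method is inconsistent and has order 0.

b = (167/192, 2197/5568, -5/8, 251/696)
c = (0, -16/13, -1, 1)
Ac = (0, 0, -1/30, 203/502)
Σ b_i: 167/192·1 + 2197/5568·1 + (-5/8)·1 + 251/696·1 = 1 ✓
b·c: 2197/5568·(-16/13) + (-5/8)·(-1) + 251/696·1 = 1/2 ✓
b·c²: 2197/5568·256/169 + (-5/8)·1 + 251/696·1 = 1/3 ✓
b·Ac: (-5/8)·(-1/30) + 251/696·203/502 = 1/6 ✓
b·c³: 2197/5568·(-4096/2197) + (-5/8)·(-1) + 251/696·1 = 1/4 ✓
b·(c∘Ac): (-5/8)·1/30 + 251/696·203/502 = 1/8 ✓
b·Ac²: (-5/8)·8/195 + 251/696·986/3263 = 1/12 ✓
b·A²c: 251/696·29/251 = 1/24 ✓; 4 stages ⇒ order 4.

4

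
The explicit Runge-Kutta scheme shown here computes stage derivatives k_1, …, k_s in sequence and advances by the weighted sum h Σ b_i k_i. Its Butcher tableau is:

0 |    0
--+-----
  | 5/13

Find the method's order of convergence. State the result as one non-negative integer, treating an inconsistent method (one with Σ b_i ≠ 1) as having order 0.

0

b = (5/13)
c = (0)
Σ b_i: 5/13·1 = 5/13 ≠ 1 ⇒ order 0.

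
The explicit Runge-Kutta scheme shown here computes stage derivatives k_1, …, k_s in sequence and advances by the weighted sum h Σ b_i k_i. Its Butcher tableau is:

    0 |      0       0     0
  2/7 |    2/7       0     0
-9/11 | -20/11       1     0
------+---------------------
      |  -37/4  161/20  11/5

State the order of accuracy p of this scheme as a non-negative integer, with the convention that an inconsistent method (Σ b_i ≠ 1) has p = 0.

b = (-37/4, 161/20, 11/5)
c = (0, 2/7, -9/11)
Ac = (0, 0, 2/7)
Σ b_i: (-37/4)·1 + 161/20·1 + 11/5·1 = 1 ✓
b·c: 161/20·2/7 + 11/5·(-9/11) = 1/2 ✓
b·c²: 161/20·4/49 + 11/5·81/121 = 164/77 ≠ 1/3 ⇒ order 2.
b·Ac: 11/5·2/7 = 22/35 ≠ 1/6

2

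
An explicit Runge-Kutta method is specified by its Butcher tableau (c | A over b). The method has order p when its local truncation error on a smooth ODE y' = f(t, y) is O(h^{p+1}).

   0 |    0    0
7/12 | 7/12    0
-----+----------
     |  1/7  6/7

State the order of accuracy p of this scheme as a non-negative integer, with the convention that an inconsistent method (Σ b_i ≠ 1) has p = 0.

b = (1/7, 6/7)
c = (0, 7/12)
Σ b_i: 1/7·1 + 6/7·1 = 1 ✓
b·c: 6/7·7/12 = 1/2 ✓; 2 stages ⇒ order 2.

2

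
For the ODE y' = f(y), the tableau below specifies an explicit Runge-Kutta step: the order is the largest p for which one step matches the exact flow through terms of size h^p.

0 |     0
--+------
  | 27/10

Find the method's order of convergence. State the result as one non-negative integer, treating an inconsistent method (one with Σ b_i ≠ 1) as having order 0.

b = (27/10)
c = (0)
Σ b_i: 27/10·1 = 27/10 ≠ 1 ⇒ order 0.

0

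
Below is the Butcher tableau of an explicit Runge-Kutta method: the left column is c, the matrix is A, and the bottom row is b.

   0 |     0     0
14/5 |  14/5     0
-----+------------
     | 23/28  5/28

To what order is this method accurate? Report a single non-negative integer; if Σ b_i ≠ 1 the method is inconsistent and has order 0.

b = (23/28, 5/28)
c = (0, 14/5)
Σ b_i: 23/28·1 + 5/28·1 = 1 ✓
b·c: 5/28·14/5 = 1/2 ✓; 2 stages ⇒ order 2.

2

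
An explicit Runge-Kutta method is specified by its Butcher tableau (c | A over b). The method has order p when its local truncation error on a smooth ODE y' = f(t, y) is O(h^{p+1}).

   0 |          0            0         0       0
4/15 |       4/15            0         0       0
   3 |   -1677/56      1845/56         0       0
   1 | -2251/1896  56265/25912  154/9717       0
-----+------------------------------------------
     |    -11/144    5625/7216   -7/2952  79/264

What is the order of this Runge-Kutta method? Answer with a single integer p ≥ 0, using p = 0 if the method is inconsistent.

4

b = (-11/144, 5625/7216, -7/2952, 79/264)
c = (0, 4/15, 3, 1)
Ac = (0, 0, 123/14, 99/158)
Σ b_i: (-11/144)·1 + 5625/7216·1 + (-7/2952)·1 + 79/264·1 = 1 ✓
b·c: 5625/7216·4/15 + (-7/2952)·3 + 79/264·1 = 1/2 ✓
b·c²: 5625/7216·16/225 + (-7/2952)·9 + 79/264·1 = 1/3 ✓
b·Ac: (-7/2952)·123/14 + 79/264·99/158 = 1/6 ✓
b·c³: 5625/7216·64/3375 + (-7/2952)·27 + 79/264·1 = 1/4 ✓
b·(c∘Ac): (-7/2952)·369/14 + 79/264·99/158 = 1/8 ✓
b·Ac²: (-7/2952)·82/35 + 79/264·352/1185 = 1/12 ✓
b·A²c: 79/264·11/79 = 1/24 ✓; 4 stages ⇒ order 4.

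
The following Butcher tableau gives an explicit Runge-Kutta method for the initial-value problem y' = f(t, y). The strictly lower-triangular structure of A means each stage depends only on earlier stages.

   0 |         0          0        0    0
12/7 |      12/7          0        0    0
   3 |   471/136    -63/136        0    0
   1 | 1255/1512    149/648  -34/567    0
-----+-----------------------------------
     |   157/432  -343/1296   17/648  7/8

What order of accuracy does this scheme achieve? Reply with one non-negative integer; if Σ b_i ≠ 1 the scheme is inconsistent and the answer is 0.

4

b = (157/432, -343/1296, 17/648, 7/8)
c = (0, 12/7, 3, 1)
Ac = (0, 0, -27/34, 3/14)
Σ b_i: 157/432·1 + (-343/1296)·1 + 17/648·1 + 7/8·1 = 1 ✓
b·c: (-343/1296)·12/7 + 17/648·3 + 7/8·1 = 1/2 ✓
b·c²: (-343/1296)·144/49 + 17/648·9 + 7/8·1 = 1/3 ✓
b·Ac: 17/648·(-27/34) + 7/8·3/14 = 1/6 ✓
b·c³: (-343/1296)·1728/343 + 17/648·27 + 7/8·1 = 1/4 ✓
b·(c∘Ac): 17/648·(-81/34) + 7/8·3/14 = 1/8 ✓
b·Ac²: 17/648·(-162/119) + 7/8·20/147 = 1/12 ✓
b·A²c: 7/8·1/21 = 1/24 ✓; 4 stages ⇒ order 4.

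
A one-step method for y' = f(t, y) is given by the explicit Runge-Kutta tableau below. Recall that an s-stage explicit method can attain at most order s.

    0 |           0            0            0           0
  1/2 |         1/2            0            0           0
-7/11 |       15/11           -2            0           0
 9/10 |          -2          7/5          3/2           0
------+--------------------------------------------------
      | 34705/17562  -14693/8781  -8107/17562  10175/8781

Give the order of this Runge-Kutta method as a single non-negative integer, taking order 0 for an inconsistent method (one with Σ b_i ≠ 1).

3

b = (34705/17562, -14693/8781, -8107/17562, 10175/8781)
c = (0, 1/2, -7/11, 9/10)
Ac = (0, 0, -1, -14/55)
Σ b_i: 34705/17562·1 + (-14693/8781)·1 + (-8107/17562)·1 + 10175/8781·1 = 1 ✓
b·c: (-14693/8781)·1/2 + (-8107/17562)·(-7/11) + 10175/8781·9/10 = 1/2 ✓
b·c²: (-14693/8781)·1/4 + (-8107/17562)·49/121 + 10175/8781·81/100 = 1/3 ✓
b·Ac: (-8107/17562)·(-1) + 10175/8781·(-14/55) = 1/6 ✓
b·c³: (-14693/8781)·1/8 + (-8107/17562)·(-343/1331) + 10175/8781·729/1000 = 485873/643940 ≠ 1/4 ⇒ order 3.
b·(c∘Ac): (-8107/17562)·7/11 + 10175/8781·(-63/275) = -9821/17562 ≠ 1/8
b·Ac²: (-8107/17562)·(-1/2) + 10175/8781·2317/2420 = 258911/193182 ≠ 1/12
b·A²c: 10175/8781·(-3/2) = -10175/5854 ≠ 1/24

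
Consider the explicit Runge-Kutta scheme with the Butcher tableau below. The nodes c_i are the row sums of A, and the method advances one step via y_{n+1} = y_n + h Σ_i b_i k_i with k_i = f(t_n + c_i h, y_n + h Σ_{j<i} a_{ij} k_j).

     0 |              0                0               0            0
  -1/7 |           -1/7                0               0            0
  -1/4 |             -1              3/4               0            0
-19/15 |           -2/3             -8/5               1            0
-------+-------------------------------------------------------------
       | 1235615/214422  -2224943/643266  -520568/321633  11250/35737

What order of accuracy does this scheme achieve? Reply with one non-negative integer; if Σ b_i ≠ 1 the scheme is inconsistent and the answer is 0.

b = (1235615/214422, -2224943/643266, -520568/321633, 11250/35737)
c = (0, -1/7, -1/4, -19/15)
Ac = (0, 0, -3/28, -3/140)
Σ b_i: 1235615/214422·1 + (-2224943/643266)·1 + (-520568/321633)·1 + 11250/35737·1 = 1 ✓
b·c: (-2224943/643266)·(-1/7) + (-520568/321633)·(-1/4) + 11250/35737·(-19/15) = 1/2 ✓
b·c²: (-2224943/643266)·1/49 + (-520568/321633)·1/16 + 11250/35737·361/225 = 1/3 ✓
b·Ac: (-520568/321633)·(-3/28) + 11250/35737·(-3/140) = 1/6 ✓
b·c³: (-2224943/643266)·(-1/343) + (-520568/321633)·(-1/64) + 11250/35737·(-6859/3375) = -1209555/2001272 ≠ 1/4 ⇒ order 3.
b·(c∘Ac): (-520568/321633)·3/112 + 11250/35737·19/700 = -26123/750477 ≠ 1/8
b·Ac²: (-520568/321633)·3/196 + 11250/35737·117/3920 = -13189/857688 ≠ 1/12
b·A²c: 11250/35737·(-3/28) = -16875/500318 ≠ 1/24

3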